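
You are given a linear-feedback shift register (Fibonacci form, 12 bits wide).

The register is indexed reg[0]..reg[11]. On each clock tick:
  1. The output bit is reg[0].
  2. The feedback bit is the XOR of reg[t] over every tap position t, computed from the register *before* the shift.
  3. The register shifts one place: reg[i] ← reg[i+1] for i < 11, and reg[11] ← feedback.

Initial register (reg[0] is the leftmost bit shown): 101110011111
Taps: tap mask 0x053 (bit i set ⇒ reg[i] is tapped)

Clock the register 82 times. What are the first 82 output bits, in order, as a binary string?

k : reg_k → out_k, fb_k
0: 101110011111 → 1, fb=0
1: 011100111110 → 0, fb=0
2: 111001111100 → 1, fb=1
3: 110011111001 → 1, fb=0
4: 100111110010 → 1, fb=1
5: 001111100101 → 0, fb=0
6: 011111001010 → 0, fb=0
7: 111110010100 → 1, fb=1
8: 111100101001 → 1, fb=1
9: 111001010011 → 1, fb=0
10: 110010100110 → 1, fb=0
11: 100101001100 → 1, fb=1
12: 001010011001 → 0, fb=1
13: 010100110011 → 0, fb=0
14: 101001100110 → 1, fb=0
15: 010011001100 → 0, fb=0
16: 100110011000 → 1, fb=0
17: 001100110000 → 0, fb=1
18: 011001100001 → 0, fb=0
19: 110011000010 → 1, fb=1
20: 100110000101 → 1, fb=0
21: 001100001010 → 0, fb=0
22: 011000010100 → 0, fb=1
23: 110000101001 → 1, fb=1
24: 100001010011 → 1, fb=1
25: 000010100111 → 0, fb=0
26: 000101001110 → 0, fb=0
27: 001010011100 → 0, fb=1
28: 010100111001 → 0, fb=0
29: 101001110010 → 1, fb=0
30: 010011100100 → 0, fb=1
31: 100111001001 → 1, fb=0
32: 001110010010 → 0, fb=1
33: 011100100101 → 0, fb=0
34: 111001001010 → 1, fb=0
35: 110010010100 → 1, fb=1
36: 100100101001 → 1, fb=0
37: 001001010010 → 0, fb=0
38: 010010100100 → 0, fb=1
39: 100101001001 → 1, fb=1
40: 001010010011 → 0, fb=1
41: 010100100111 → 0, fb=0
42: 101001001110 → 1, fb=1
43: 010010011101 → 0, fb=0
44: 100100111010 → 1, fb=0
45: 001001110100 → 0, fb=1
46: 010011101001 → 0, fb=1
47: 100111010011 → 1, fb=0
48: 001110100110 → 0, fb=0
49: 011101001100 → 0, fb=1
50: 111010011001 → 1, fb=1
51: 110100110011 → 1, fb=1
52: 101001100111 → 1, fb=0
53: 010011001110 → 0, fb=0
54: 100110011100 → 1, fb=0
55: 001100111000 → 0, fb=1
56: 011001110001 → 0, fb=0
57: 110011100010 → 1, fb=0
58: 100111000100 → 1, fb=0
59: 001110001000 → 0, fb=1
60: 011100010001 → 0, fb=1
61: 111000100011 → 1, fb=1
62: 110001000111 → 1, fb=0
63: 100010001110 → 1, fb=0
64: 000100011100 → 0, fb=0
65: 001000111000 → 0, fb=1
66: 010001110001 → 0, fb=0
67: 100011100010 → 1, fb=1
68: 000111000101 → 0, fb=1
69: 001110001011 → 0, fb=1
70: 011100010111 → 0, fb=1
71: 111000101111 → 1, fb=1
72: 110001011111 → 1, fb=0
73: 100010111110 → 1, fb=1
74: 000101111101 → 0, fb=1
75: 001011111011 → 0, fb=0
76: 010111110110 → 0, fb=1
77: 101111101101 → 1, fb=1
78: 011111011011 → 0, fb=0
79: 111110110110 → 1, fb=0
80: 111101101100 → 1, fb=1
81: 111011011001 → 1, fb=1

1011100111110010100110011000010100111001001010010011101001100111000100011100010111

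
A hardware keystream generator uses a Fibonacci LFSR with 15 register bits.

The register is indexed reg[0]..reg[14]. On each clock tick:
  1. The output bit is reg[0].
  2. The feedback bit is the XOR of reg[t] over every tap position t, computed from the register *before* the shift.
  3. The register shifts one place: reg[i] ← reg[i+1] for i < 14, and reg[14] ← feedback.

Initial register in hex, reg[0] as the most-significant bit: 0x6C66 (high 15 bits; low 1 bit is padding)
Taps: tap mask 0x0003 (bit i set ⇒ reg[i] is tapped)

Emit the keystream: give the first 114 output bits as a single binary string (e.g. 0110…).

k : reg_k → out_k, fb_k
0: 011011000110011 → 0, fb=1
1: 110110001100111 → 1, fb=0
2: 101100011001110 → 1, fb=1
3: 011000110011101 → 0, fb=1
4: 110001100111011 → 1, fb=0
5: 100011001110110 → 1, fb=1
6: 000110011101101 → 0, fb=0
7: 001100111011010 → 0, fb=0
8: 011001110110100 → 0, fb=1
9: 110011101101001 → 1, fb=0
10: 100111011010010 → 1, fb=1
11: 001110110100101 → 0, fb=0
12: 011101101001010 → 0, fb=1
13: 111011010010101 → 1, fb=0
14: 110110100101010 → 1, fb=0
15: 101101001010100 → 1, fb=1
16: 011010010101001 → 0, fb=1
17: 110100101010011 → 1, fb=0
18: 101001010100110 → 1, fb=1
19: 010010101001101 → 0, fb=1
20: 100101010011011 → 1, fb=1
21: 001010100110111 → 0, fb=0
22: 010101001101110 → 0, fb=1
23: 101010011011101 → 1, fb=1
24: 010100110111011 → 0, fb=1
25: 101001101110111 → 1, fb=1
26: 010011011101111 → 0, fb=1
27: 100110111011111 → 1, fb=1
28: 001101110111111 → 0, fb=0
29: 011011101111110 → 0, fb=1
30: 110111011111101 → 1, fb=0
31: 101110111111010 → 1, fb=1
32: 011101111110101 → 0, fb=1
33: 111011111101011 → 1, fb=0
34: 110111111010110 → 1, fb=0
35: 101111110101100 → 1, fb=1
36: 011111101011001 → 0, fb=1
37: 111111010110011 → 1, fb=0
38: 111110101100110 → 1, fb=0
39: 111101011001100 → 1, fb=0
40: 111010110011000 → 1, fb=0
41: 110101100110000 → 1, fb=0
42: 101011001100000 → 1, fb=1
43: 010110011000001 → 0, fb=1
44: 101100110000011 → 1, fb=1
45: 011001100000111 → 0, fb=1
46: 110011000001111 → 1, fb=0
47: 100110000011110 → 1, fb=1
48: 001100000111101 → 0, fb=0
49: 011000001111010 → 0, fb=1
50: 110000011110101 → 1, fb=0
51: 100000111101010 → 1, fb=1
52: 000001111010101 → 0, fb=0
53: 000011110101010 → 0, fb=0
54: 000111101010100 → 0, fb=0
55: 001111010101000 → 0, fb=0
56: 011110101010000 → 0, fb=1
57: 111101010100001 → 1, fb=0
58: 111010101000010 → 1, fb=0
59: 110101010000100 → 1, fb=0
60: 101010100001000 → 1, fb=1
61: 010101000010001 → 0, fb=1
62: 101010000100011 → 1, fb=1
63: 010100001000111 → 0, fb=1
64: 101000010001111 → 1, fb=1
65: 010000100011111 → 0, fb=1
66: 100001000111111 → 1, fb=1
67: 000010001111111 → 0, fb=0
68: 000100011111110 → 0, fb=0
69: 001000111111100 → 0, fb=0
70: 010001111111000 → 0, fb=1
71: 100011111110001 → 1, fb=1
72: 000111111100011 → 0, fb=0
73: 001111111000110 → 0, fb=0
74: 011111110001100 → 0, fb=1
75: 111111100011001 → 1, fb=0
76: 111111000110010 → 1, fb=0
77: 111110001100100 → 1, fb=0
78: 111100011001000 → 1, fb=0
79: 111000110010000 → 1, fb=0
80: 110001100100000 → 1, fb=0
81: 100011001000000 → 1, fb=1
82: 000110010000001 → 0, fb=0
83: 001100100000010 → 0, fb=0
84: 011001000000100 → 0, fb=1
85: 110010000001001 → 1, fb=0
86: 100100000010010 → 1, fb=1
87: 001000000100101 → 0, fb=0
88: 010000001001010 → 0, fb=1
89: 100000010010101 → 1, fb=1
90: 000000100101011 → 0, fb=0
91: 000001001010110 → 0, fb=0
92: 000010010101100 → 0, fb=0
93: 000100101011000 → 0, fb=0
94: 001001010110000 → 0, fb=0
95: 010010101100000 → 0, fb=1
96: 100101011000001 → 1, fb=1
97: 001010110000011 → 0, fb=0
98: 010101100000110 → 0, fb=1
99: 101011000001101 → 1, fb=1
100: 010110000011011 → 0, fb=1
101: 101100000110111 → 1, fb=1
102: 011000001101111 → 0, fb=1
103: 110000011011111 → 1, fb=0
104: 100000110111110 → 1, fb=1
105: 000001101111101 → 0, fb=0
106: 000011011111010 → 0, fb=0
107: 000110111110100 → 0, fb=0
108: 001101111101000 → 0, fb=0
109: 011011111010000 → 0, fb=1
110: 110111110100001 → 1, fb=0
111: 101111101000010 → 1, fb=1
112: 011111010000101 → 0, fb=1
113: 111110100001011 → 1, fb=0

011011000110011101101001010100110111011111101011001100000111101010100001000111111100011001000000100101011000001101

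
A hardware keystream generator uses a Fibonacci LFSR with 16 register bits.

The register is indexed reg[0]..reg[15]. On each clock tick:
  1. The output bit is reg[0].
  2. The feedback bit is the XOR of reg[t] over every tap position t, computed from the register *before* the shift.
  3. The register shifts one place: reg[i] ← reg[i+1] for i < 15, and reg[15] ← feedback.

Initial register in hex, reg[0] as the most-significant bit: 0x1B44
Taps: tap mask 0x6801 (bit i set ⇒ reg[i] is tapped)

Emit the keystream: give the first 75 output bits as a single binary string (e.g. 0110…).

000110110100010010001101111011010000010001010001110000101011110010010000001

step | reg (before) | out | fb
   0 | 0001101101000100 | 0 | 1
   1 | 0011011010001001 | 0 | 0
   2 | 0110110100010010 | 0 | 0
   3 | 1101101000100100 | 1 | 0
   4 | 1011010001001000 | 1 | 1
   5 | 0110100010010001 | 0 | 1
   6 | 1101000100100011 | 1 | 0
   7 | 1010001001000110 | 1 | 1
   8 | 0100010010001101 | 0 | 1
   9 | 1000100100011011 | 1 | 1
  10 | 0001001000110111 | 0 | 1
  11 | 0010010001101111 | 0 | 0
  12 | 0100100011011110 | 0 | 1
  13 | 1001000110111101 | 1 | 1
  14 | 0010001101111011 | 0 | 0
  15 | 0100011011110110 | 0 | 1
  16 | 1000110111101101 | 1 | 0
  17 | 0001101111011010 | 0 | 0
  18 | 0011011110110100 | 0 | 0
  19 | 0110111101101000 | 0 | 0
  20 | 1101111011010000 | 1 | 0
  21 | 1011110110100000 | 1 | 1
  22 | 0111101101000001 | 0 | 0
  23 | 1111011010000010 | 1 | 0
  24 | 1110110100000100 | 1 | 0
  25 | 1101101000001000 | 1 | 1
  26 | 1011010000010001 | 1 | 0
  27 | 0110100000100010 | 0 | 1
  28 | 1101000001000101 | 1 | 0
  29 | 1010000010001010 | 1 | 0
  30 | 0100000100010100 | 0 | 0
  31 | 1000001000101000 | 1 | 1
  32 | 0000010001010001 | 0 | 1
  33 | 0000100010100011 | 0 | 1
  34 | 0001000101000111 | 0 | 0
  35 | 0010001010001110 | 0 | 0
  36 | 0100010100011100 | 0 | 0
  37 | 1000101000111000 | 1 | 0
  38 | 0001010001110000 | 0 | 1
  39 | 0010100011100001 | 0 | 0
  40 | 0101000111000010 | 0 | 1
  41 | 1010001110000101 | 1 | 0
  42 | 0100011100001010 | 0 | 1
  43 | 1000111000010101 | 1 | 1
  44 | 0001110000101011 | 0 | 1
  45 | 0011100001010111 | 0 | 1
  46 | 0111000010101111 | 0 | 0
  47 | 1110000101011110 | 1 | 0
  48 | 1100001010111100 | 1 | 1
  49 | 1000010101111001 | 1 | 0
  50 | 0000101011110010 | 0 | 0
  51 | 0001010111100100 | 0 | 1
  52 | 0010101111001001 | 0 | 0
  53 | 0101011110010010 | 0 | 0
  54 | 1010111100100100 | 1 | 0
  55 | 0101111001001000 | 0 | 0
  56 | 1011110010010000 | 1 | 0
  57 | 0111100100100000 | 0 | 0
  58 | 1111001001000000 | 1 | 1
  59 | 1110010010000001 | 1 | 1
  60 | 1100100100000011 | 1 | 0
  61 | 1001001000000110 | 1 | 1
  62 | 0010010000001101 | 0 | 1
  63 | 0100100000011011 | 0 | 0
  64 | 1001000000110110 | 1 | 0
  65 | 0010000001101100 | 0 | 1
  66 | 0100000011011001 | 0 | 1
  67 | 1000000110110011 | 1 | 1
  68 | 0000001101100111 | 0 | 0
  69 | 0000011011001110 | 0 | 0
  70 | 0000110110011100 | 0 | 0
  71 | 0001101100111000 | 0 | 1
  72 | 0011011001110001 | 0 | 1
  73 | 0110110011100011 | 0 | 1
  74 | 1101100111000111 | 1 | 1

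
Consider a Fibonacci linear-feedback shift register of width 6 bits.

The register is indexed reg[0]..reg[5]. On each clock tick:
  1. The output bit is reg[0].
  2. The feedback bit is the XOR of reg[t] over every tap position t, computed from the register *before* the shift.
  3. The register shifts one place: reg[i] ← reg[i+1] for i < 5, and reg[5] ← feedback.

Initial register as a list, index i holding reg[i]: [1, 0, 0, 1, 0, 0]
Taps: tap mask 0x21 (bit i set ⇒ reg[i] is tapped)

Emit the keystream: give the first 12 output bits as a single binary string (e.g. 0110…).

step | reg (before) | out | fb
   0 | 100100 | 1 | 1
   1 | 001001 | 0 | 1
   2 | 010011 | 0 | 1
   3 | 100111 | 1 | 0
   4 | 001110 | 0 | 0
   5 | 011100 | 0 | 0
   6 | 111000 | 1 | 1
   7 | 110001 | 1 | 0
   8 | 100010 | 1 | 1
   9 | 000101 | 0 | 1
  10 | 001011 | 0 | 1
  11 | 010111 | 0 | 1

100100111000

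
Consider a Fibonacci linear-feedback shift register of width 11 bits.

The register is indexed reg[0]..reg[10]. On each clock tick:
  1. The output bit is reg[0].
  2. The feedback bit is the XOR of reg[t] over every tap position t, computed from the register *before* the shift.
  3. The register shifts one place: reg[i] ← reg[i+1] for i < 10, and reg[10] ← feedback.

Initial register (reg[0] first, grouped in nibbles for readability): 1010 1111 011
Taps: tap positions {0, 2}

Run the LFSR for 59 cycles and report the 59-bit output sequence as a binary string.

10101111011000100101110101100101000111100010110011010011111

tick  register→output (feedback)
  0  10101111011→1 (0)
  1  01011110110→0 (0)
  2  10111101100→1 (0)
  3  01111011000→0 (1)
  4  11110110001→1 (0)
  5  11101100010→1 (0)
  6  11011000100→1 (1)
  7  10110001001→1 (0)
  8  01100010010→0 (1)
  9  11000100101→1 (1)
 10  10001001011→1 (1)
 11  00010010111→0 (0)
 12  00100101110→0 (1)
 13  01001011101→0 (0)
 14  10010111010→1 (1)
 15  00101110101→0 (1)
 16  01011101011→0 (0)
 17  10111010110→1 (0)
 18  01110101100→0 (1)
 19  11101011001→1 (0)
 20  11010110010→1 (1)
 21  10101100101→1 (0)
 22  01011001010→0 (0)
 23  10110010100→1 (0)
 24  01100101000→0 (1)
 25  11001010001→1 (1)
 26  10010100011→1 (1)
 27  00101000111→0 (1)
 28  01010001111→0 (0)
 29  10100011110→1 (0)
 30  01000111100→0 (0)
 31  10001111000→1 (1)
 32  00011110001→0 (0)
 33  00111100010→0 (1)
 34  01111000101→0 (1)
 35  11110001011→1 (0)
 36  11100010110→1 (0)
 37  11000101100→1 (1)
 38  10001011001→1 (1)
 39  00010110011→0 (0)
 40  00101100110→0 (1)
 41  01011001101→0 (0)
 42  10110011010→1 (0)
 43  01100110100→0 (1)
 44  11001101001→1 (1)
 45  10011010011→1 (1)
 46  00110100111→0 (1)
 47  01101001111→0 (1)
 48  11010011111→1 (1)
 49  10100111111→1 (0)
 50  01001111110→0 (0)
 51  10011111100→1 (1)
 52  00111111001→0 (1)
 53  01111110011→0 (1)
 54  11111100111→1 (0)
 55  11111001110→1 (0)
 56  11110011100→1 (0)
 57  11100111000→1 (0)
 58  11001110000→1 (1)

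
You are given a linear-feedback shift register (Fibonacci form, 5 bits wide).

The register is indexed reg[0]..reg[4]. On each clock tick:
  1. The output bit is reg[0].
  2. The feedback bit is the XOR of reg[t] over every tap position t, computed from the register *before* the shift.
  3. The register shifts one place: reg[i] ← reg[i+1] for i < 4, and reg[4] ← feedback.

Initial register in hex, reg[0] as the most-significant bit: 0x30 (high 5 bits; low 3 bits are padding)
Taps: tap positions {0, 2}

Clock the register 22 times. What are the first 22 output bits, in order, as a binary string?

step | reg (before) | out | fb
   0 | 00110 | 0 | 1
   1 | 01101 | 0 | 1
   2 | 11011 | 1 | 1
   3 | 10111 | 1 | 0
   4 | 01110 | 0 | 1
   5 | 11101 | 1 | 0
   6 | 11010 | 1 | 1
   7 | 10101 | 1 | 0
   8 | 01010 | 0 | 0
   9 | 10100 | 1 | 0
  10 | 01000 | 0 | 0
  11 | 10000 | 1 | 1
  12 | 00001 | 0 | 0
  13 | 00010 | 0 | 0
  14 | 00100 | 0 | 1
  15 | 01001 | 0 | 0
  16 | 10010 | 1 | 1
  17 | 00101 | 0 | 1
  18 | 01011 | 0 | 0
  19 | 10110 | 1 | 0
  20 | 01100 | 0 | 1
  21 | 11001 | 1 | 1

0011011101010000100101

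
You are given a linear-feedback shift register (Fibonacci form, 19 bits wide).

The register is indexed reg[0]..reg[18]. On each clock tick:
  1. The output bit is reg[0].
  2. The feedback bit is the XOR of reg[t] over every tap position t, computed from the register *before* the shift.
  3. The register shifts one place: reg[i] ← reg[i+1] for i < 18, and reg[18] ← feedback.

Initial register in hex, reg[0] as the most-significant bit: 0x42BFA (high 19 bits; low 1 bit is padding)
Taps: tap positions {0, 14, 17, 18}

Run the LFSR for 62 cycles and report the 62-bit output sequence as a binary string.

step | reg (before) | out | fb
   0 | 0100001010111111101 | 0 | 0
   1 | 1000010101111111010 | 1 | 1
   2 | 0000101011111110101 | 0 | 0
   3 | 0001010111111101010 | 0 | 1
   4 | 0010101111111010101 | 0 | 0
   5 | 0101011111110101010 | 0 | 1
   6 | 1010111111101010101 | 1 | 1
   7 | 0101111111010101011 | 0 | 0
   8 | 1011111110101010110 | 1 | 1
   9 | 0111111101010101101 | 0 | 1
  10 | 1111111010101011011 | 1 | 0
  11 | 1111110101010110110 | 1 | 1
  12 | 1111101010101101101 | 1 | 0
  13 | 1111010101011011010 | 1 | 1
  14 | 1110101010110110101 | 1 | 1
  15 | 1101010101101101011 | 1 | 1
  16 | 1010101011011010111 | 1 | 0
  17 | 0101010110110101110 | 0 | 1
  18 | 1010101101101011101 | 1 | 1
  19 | 0101011011010111011 | 0 | 1
  20 | 1010110110101110111 | 1 | 0
  21 | 0101101101011101110 | 0 | 1
  22 | 1011011010111011101 | 1 | 1
  23 | 0110110101110111011 | 0 | 1
  24 | 1101101011101110111 | 1 | 0
  25 | 1011010111011101110 | 1 | 0
  26 | 0110101110111011100 | 0 | 1
  27 | 1101011101110111001 | 1 | 1
  28 | 1010111011101110011 | 1 | 0
  29 | 0101110111011100110 | 0 | 1
  30 | 1011101110111001101 | 1 | 0
  31 | 0111011101110011010 | 0 | 0
  32 | 1110111011100110100 | 1 | 0
  33 | 1101110111001101000 | 1 | 1
  34 | 1011101110011010001 | 1 | 1
  35 | 0111011100110100011 | 0 | 0
  36 | 1110111001101000110 | 1 | 0
  37 | 1101110011010001100 | 1 | 1
  38 | 1011100110100011001 | 1 | 1
  39 | 0111001101000110011 | 0 | 1
  40 | 1110011010001100111 | 1 | 1
  41 | 1100110100011001111 | 1 | 1
  42 | 1001101000110011111 | 1 | 0
  43 | 0011010001100111110 | 0 | 0
  44 | 0110100011001111100 | 0 | 1
  45 | 1101000110011111001 | 1 | 1
  46 | 1010001100111110011 | 1 | 0
  47 | 0100011001111100110 | 0 | 1
  48 | 1000110011111001101 | 1 | 0
  49 | 0001100111110011010 | 0 | 0
  50 | 0011001111100110100 | 0 | 1
  51 | 0110011111001101001 | 0 | 1
  52 | 1100111110011010011 | 1 | 0
  53 | 1001111100110100110 | 1 | 0
  54 | 0011111001101001100 | 0 | 0
  55 | 0111110011010011000 | 0 | 1
  56 | 1111100110100110001 | 1 | 1
  57 | 1111001101001100011 | 1 | 1
  58 | 1110011010011000111 | 1 | 1
  59 | 1100110100110001111 | 1 | 1
  60 | 1001101001100011111 | 1 | 0
  61 | 0011010011000111110 | 0 | 0

01000010101111111010101011011010111011101110011010001100111110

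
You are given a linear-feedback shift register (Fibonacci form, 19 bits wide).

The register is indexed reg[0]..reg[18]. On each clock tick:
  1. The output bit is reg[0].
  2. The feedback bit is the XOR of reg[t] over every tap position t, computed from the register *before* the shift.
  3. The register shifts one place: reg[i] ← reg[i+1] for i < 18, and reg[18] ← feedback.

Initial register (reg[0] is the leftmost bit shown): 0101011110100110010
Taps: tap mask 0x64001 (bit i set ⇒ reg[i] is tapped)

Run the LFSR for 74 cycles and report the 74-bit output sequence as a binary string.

k : reg_k → out_k, fb_k
0: 0101011110100110010 → 0, fb=0
1: 1010111101001100100 → 1, fb=1
2: 0101111010011001001 → 0, fb=1
3: 1011110100110010011 → 1, fb=0
4: 0111101001100100110 → 0, fb=1
5: 1111010011001001101 → 1, fb=0
6: 1110100110010011010 → 1, fb=1
7: 1101001100100110101 → 1, fb=1
8: 1010011001001101011 → 1, fb=1
9: 0100110010011010111 → 0, fb=1
10: 1001100100110101111 → 1, fb=1
11: 0011001001101011111 → 0, fb=1
12: 0110010011010111111 → 0, fb=1
13: 1100100110101111111 → 1, fb=0
14: 1001001101011111110 → 1, fb=1
15: 0010011010111111101 → 0, fb=0
16: 0100110101111111010 → 0, fb=0
17: 1001101011111110100 → 1, fb=0
18: 0011010111111101000 → 0, fb=0
19: 0110101111111010000 → 0, fb=1
20: 1101011111110100001 → 1, fb=0
21: 1010111111101000010 → 1, fb=0
22: 0101111111010000100 → 0, fb=0
23: 1011111110100001000 → 1, fb=1
24: 0111111101000010001 → 0, fb=0
25: 1111111010000100010 → 1, fb=0
26: 1111110100001000100 → 1, fb=1
27: 1111101000010001001 → 1, fb=0
28: 1111010000100010010 → 1, fb=1
29: 1110100001000100101 → 1, fb=0
30: 1101000010001001010 → 1, fb=0
31: 1010000100010010100 → 1, fb=0
32: 0100001000100101000 → 0, fb=0
33: 1000010001001010000 → 1, fb=0
34: 0000100010010100000 → 0, fb=0
35: 0001000100101000000 → 0, fb=0
36: 0010001001010000000 → 0, fb=0
37: 0100010010100000000 → 0, fb=0
38: 1000100101000000000 → 1, fb=1
39: 0001001010000000001 → 0, fb=1
40: 0010010100000000011 → 0, fb=0
41: 0100101000000000110 → 0, fb=1
42: 1001010000000001101 → 1, fb=0
43: 0010100000000011010 → 0, fb=0
44: 0101000000000110100 → 0, fb=1
45: 1010000000001101001 → 1, fb=0
46: 0100000000011010010 → 0, fb=0
47: 1000000000110100100 → 1, fb=1
48: 0000000001101001001 → 0, fb=1
49: 0000000011010010011 → 0, fb=1
50: 0000000110100100111 → 0, fb=0
51: 0000001101001001110 → 0, fb=1
52: 0000011010010011101 → 0, fb=0
53: 0000110100100111010 → 0, fb=0
54: 0001101001001110100 → 0, fb=1
55: 0011010010011101001 → 0, fb=1
56: 0110100100111010011 → 0, fb=1
57: 1101001001110100111 → 1, fb=1
58: 1010010011101001111 → 1, fb=1
59: 0100100111010011111 → 0, fb=1
60: 1001001110100111111 → 1, fb=0
61: 0010011101001111110 → 0, fb=0
62: 0100111010011111100 → 0, fb=1
63: 1001110100111111001 → 1, fb=1
64: 0011101001111110011 → 0, fb=1
65: 0111010011111100111 → 0, fb=0
66: 1110100111111001110 → 1, fb=0
67: 1101001111110011100 → 1, fb=0
68: 1010011111100111000 → 1, fb=0
69: 0100111111001110000 → 0, fb=1
70: 1001111110011100001 → 1, fb=0
71: 0011111100111000010 → 0, fb=1
72: 0111111001110000101 → 0, fb=1
73: 1111110011100001011 → 1, fb=1

01010111101001100100110101111111010000100010010100000000011010010011101001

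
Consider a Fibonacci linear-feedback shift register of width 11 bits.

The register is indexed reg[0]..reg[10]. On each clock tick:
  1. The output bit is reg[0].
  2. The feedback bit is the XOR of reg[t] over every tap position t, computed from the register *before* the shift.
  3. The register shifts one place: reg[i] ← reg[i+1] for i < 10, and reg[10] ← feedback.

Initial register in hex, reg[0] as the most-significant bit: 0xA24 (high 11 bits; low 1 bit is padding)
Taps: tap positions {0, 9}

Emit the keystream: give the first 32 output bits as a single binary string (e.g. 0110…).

10100010010001010000101000101011

step | reg (before) | out | fb
   0 | 10100010010 | 1 | 0
   1 | 01000100100 | 0 | 0
   2 | 10001001000 | 1 | 1
   3 | 00010010001 | 0 | 0
   4 | 00100100010 | 0 | 1
   5 | 01001000101 | 0 | 0
   6 | 10010001010 | 1 | 0
   7 | 00100010100 | 0 | 0
   8 | 01000101000 | 0 | 0
   9 | 10001010000 | 1 | 1
  10 | 00010100001 | 0 | 0
  11 | 00101000010 | 0 | 1
  12 | 01010000101 | 0 | 0
  13 | 10100001010 | 1 | 0
  14 | 01000010100 | 0 | 0
  15 | 10000101000 | 1 | 1
  16 | 00001010001 | 0 | 0
  17 | 00010100010 | 0 | 1
  18 | 00101000101 | 0 | 0
  19 | 01010001010 | 0 | 1
  20 | 10100010101 | 1 | 1
  21 | 01000101011 | 0 | 1
  22 | 10001010111 | 1 | 0
  23 | 00010101110 | 0 | 1
  24 | 00101011101 | 0 | 0
  25 | 01010111010 | 0 | 1
  26 | 10101110101 | 1 | 1
  27 | 01011101011 | 0 | 1
  28 | 10111010111 | 1 | 0
  29 | 01110101110 | 0 | 1
  30 | 11101011101 | 1 | 1
  31 | 11010111011 | 1 | 0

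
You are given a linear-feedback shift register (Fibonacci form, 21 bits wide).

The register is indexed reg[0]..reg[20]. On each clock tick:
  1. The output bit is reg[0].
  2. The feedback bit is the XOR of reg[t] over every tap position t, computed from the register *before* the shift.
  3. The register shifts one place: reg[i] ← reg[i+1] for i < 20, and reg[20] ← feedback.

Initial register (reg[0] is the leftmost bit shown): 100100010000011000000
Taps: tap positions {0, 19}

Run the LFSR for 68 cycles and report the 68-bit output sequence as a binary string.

10010001000001100000010111110101011010101000110010001001000100000111

tick  register→output (feedback)
  0  100100010000011000000→1 (1)
  1  001000100000110000001→0 (0)
  2  010001000001100000010→0 (1)
  3  100010000011000000101→1 (1)
  4  000100000110000001011→0 (1)
  5  001000001100000010111→0 (1)
  6  010000011000000101111→0 (1)
  7  100000110000001011111→1 (0)
  8  000001100000010111110→0 (1)
  9  000011000000101111101→0 (0)
 10  000110000001011111010→0 (1)
 11  001100000010111110101→0 (0)
 12  011000000101111101010→0 (1)
 13  110000001011111010101→1 (1)
 14  100000010111110101011→1 (0)
 15  000000101111101010110→0 (1)
 16  000001011111010101101→0 (0)
 17  000010111110101011010→0 (1)
 18  000101111101010110101→0 (0)
 19  001011111010101101010→0 (1)
 20  010111110101011010101→0 (0)
 21  101111101010110101010→1 (0)
 22  011111010101101010100→0 (0)
 23  111110101011010101000→1 (1)
 24  111101010110101010001→1 (1)
 25  111010101101010100011→1 (0)
 26  110101011010101000110→1 (0)
 27  101010110101010001100→1 (1)
 28  010101101010100011001→0 (0)
 29  101011010101000110010→1 (0)
 30  010110101010001100100→0 (0)
 31  101101010100011001000→1 (1)
 32  011010101000110010001→0 (0)
 33  110101010001100100010→1 (0)
 34  101010100011001000100→1 (1)
 35  010101000110010001001→0 (0)
 36  101010001100100010010→1 (0)
 37  010100011001000100100→0 (0)
 38  101000110010001001000→1 (1)
 39  010001100100010010001→0 (0)
 40  100011001000100100010→1 (0)
 41  000110010001001000100→0 (0)
 42  001100100010010001000→0 (0)
 43  011001000100100010000→0 (0)
 44  110010001001000100000→1 (1)
 45  100100010010001000001→1 (1)
 46  001000100100010000011→0 (1)
 47  010001001000100000111→0 (1)
 48  100010010001000001111→1 (0)
 49  000100100010000011110→0 (1)
 50  001001000100000111101→0 (0)
 51  010010001000001111010→0 (1)
 52  100100010000011110101→1 (1)
 53  001000100000111101011→0 (1)
 54  010001000001111010111→0 (1)
 55  100010000011110101111→1 (0)
 56  000100000111101011110→0 (1)
 57  001000001111010111101→0 (0)
 58  010000011110101111010→0 (1)
 59  100000111101011110101→1 (1)
 60  000001111010111101011→0 (1)
 61  000011110101111010111→0 (1)
 62  000111101011110101111→0 (1)
 63  001111010111101011111→0 (1)
 64  011110101111010111111→0 (1)
 65  111101011110101111111→1 (0)
 66  111010111101011111110→1 (0)
 67  110101111010111111100→1 (1)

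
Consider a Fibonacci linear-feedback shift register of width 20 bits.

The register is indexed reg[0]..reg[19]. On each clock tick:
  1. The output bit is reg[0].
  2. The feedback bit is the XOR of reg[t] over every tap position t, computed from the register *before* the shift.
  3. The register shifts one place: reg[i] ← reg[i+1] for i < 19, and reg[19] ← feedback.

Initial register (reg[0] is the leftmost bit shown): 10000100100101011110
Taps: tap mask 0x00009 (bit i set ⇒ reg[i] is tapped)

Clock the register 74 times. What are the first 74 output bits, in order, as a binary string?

10000100100101011110101000000011101010111010000111101111011010101110100101

step | reg (before) | out | fb
   0 | 10000100100101011110 | 1 | 1
   1 | 00001001001010111101 | 0 | 0
   2 | 00010010010101111010 | 0 | 1
   3 | 00100100101011110101 | 0 | 0
   4 | 01001001010111101010 | 0 | 0
   5 | 10010010101111010100 | 1 | 0
   6 | 00100101011110101000 | 0 | 0
   7 | 01001010111101010000 | 0 | 0
   8 | 10010101111010100000 | 1 | 0
   9 | 00101011110101000000 | 0 | 0
  10 | 01010111101010000000 | 0 | 1
  11 | 10101111010100000001 | 1 | 1
  12 | 01011110101000000011 | 0 | 1
  13 | 10111101010000000111 | 1 | 0
  14 | 01111010100000001110 | 0 | 1
  15 | 11110101000000011101 | 1 | 0
  16 | 11101010000000111010 | 1 | 1
  17 | 11010100000001110101 | 1 | 0
  18 | 10101000000011101010 | 1 | 1
  19 | 01010000000111010101 | 0 | 1
  20 | 10100000001110101011 | 1 | 1
  21 | 01000000011101010111 | 0 | 0
  22 | 10000000111010101110 | 1 | 1
  23 | 00000001110101011101 | 0 | 0
  24 | 00000011101010111010 | 0 | 0
  25 | 00000111010101110100 | 0 | 0
  26 | 00001110101011101000 | 0 | 0
  27 | 00011101010111010000 | 0 | 1
  28 | 00111010101110100001 | 0 | 1
  29 | 01110101011101000011 | 0 | 1
  30 | 11101010111010000111 | 1 | 1
  31 | 11010101110100001111 | 1 | 0
  32 | 10101011101000011110 | 1 | 1
  33 | 01010111010000111101 | 0 | 1
  34 | 10101110100001111011 | 1 | 1
  35 | 01011101000011110111 | 0 | 1
  36 | 10111010000111101111 | 1 | 0
  37 | 01110100001111011110 | 0 | 1
  38 | 11101000011110111101 | 1 | 1
  39 | 11010000111101111011 | 1 | 0
  40 | 10100001111011110110 | 1 | 1
  41 | 01000011110111101101 | 0 | 0
  42 | 10000111101111011010 | 1 | 1
  43 | 00001111011110110101 | 0 | 0
  44 | 00011110111101101010 | 0 | 1
  45 | 00111101111011010101 | 0 | 1
  46 | 01111011110110101011 | 0 | 1
  47 | 11110111101101010111 | 1 | 0
  48 | 11101111011010101110 | 1 | 1
  49 | 11011110110101011101 | 1 | 0
  50 | 10111101101010111010 | 1 | 0
  51 | 01111011010101110100 | 0 | 1
  52 | 11110110101011101001 | 1 | 0
  53 | 11101101010111010010 | 1 | 1
  54 | 11011010101110100101 | 1 | 0
  55 | 10110101011101001010 | 1 | 0
  56 | 01101010111010010100 | 0 | 0
  57 | 11010101110100101000 | 1 | 0
  58 | 10101011101001010000 | 1 | 1
  59 | 01010111010010100001 | 0 | 1
  60 | 10101110100101000011 | 1 | 1
  61 | 01011101001010000111 | 0 | 1
  62 | 10111010010100001111 | 1 | 0
  63 | 01110100101000011110 | 0 | 1
  64 | 11101001010000111101 | 1 | 1
  65 | 11010010100001111011 | 1 | 0
  66 | 10100101000011110110 | 1 | 1
  67 | 01001010000111101101 | 0 | 0
  68 | 10010100001111011010 | 1 | 0
  69 | 00101000011110110100 | 0 | 0
  70 | 01010000111101101000 | 0 | 1
  71 | 10100001111011010001 | 1 | 1
  72 | 01000011110110100011 | 0 | 0
  73 | 10000111101101000110 | 1 | 1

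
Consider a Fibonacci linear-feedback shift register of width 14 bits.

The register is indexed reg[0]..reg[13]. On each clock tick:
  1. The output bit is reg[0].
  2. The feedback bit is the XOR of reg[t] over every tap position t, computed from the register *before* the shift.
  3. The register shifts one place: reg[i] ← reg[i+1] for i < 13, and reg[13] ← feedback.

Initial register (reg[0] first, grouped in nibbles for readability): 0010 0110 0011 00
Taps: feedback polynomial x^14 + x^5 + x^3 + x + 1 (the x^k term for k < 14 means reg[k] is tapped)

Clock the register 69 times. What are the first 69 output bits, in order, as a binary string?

step | reg (before) | out | fb
   0 | 00100110001100 | 0 | 1
   1 | 01001100011001 | 0 | 0
   2 | 10011000110010 | 1 | 0
   3 | 00110001100100 | 0 | 1
   4 | 01100011001001 | 0 | 1
   5 | 11000110010011 | 1 | 1
   6 | 10001100100111 | 1 | 0
   7 | 00011001001110 | 0 | 1
   8 | 00110010011101 | 0 | 1
   9 | 01100100111011 | 0 | 0
  10 | 11001001110110 | 1 | 0
  11 | 10010011101100 | 1 | 0
  12 | 00100111011000 | 0 | 1
  13 | 01001110110001 | 0 | 0
  14 | 10011101100010 | 1 | 1
  15 | 00111011000101 | 0 | 1
  16 | 01110110001011 | 0 | 1
  17 | 11101100010111 | 1 | 1
  18 | 11011000101111 | 1 | 1
  19 | 10110001011111 | 1 | 0
  20 | 01100010111110 | 0 | 1
  21 | 11000101111101 | 1 | 1
  22 | 10001011111011 | 1 | 1
  23 | 00010111110111 | 0 | 0
  24 | 00101111101110 | 0 | 1
  25 | 01011111011101 | 0 | 1
  26 | 10111110111011 | 1 | 1
  27 | 01111101110111 | 0 | 1
  28 | 11111011101111 | 1 | 1
  29 | 11110111011111 | 1 | 0
  30 | 11101110111110 | 1 | 1
  31 | 11011101111101 | 1 | 0
  32 | 10111011111010 | 1 | 0
  33 | 01110111110100 | 0 | 1
  34 | 11101111101001 | 1 | 1
  35 | 11011111010011 | 1 | 0
  36 | 10111110100110 | 1 | 1
  37 | 01111101001101 | 0 | 1
  38 | 11111010011011 | 1 | 1
  39 | 11110100110111 | 1 | 0
  40 | 11101001101110 | 1 | 0
  41 | 11010011011100 | 1 | 1
  42 | 10100110111001 | 1 | 0
  43 | 01001101110010 | 0 | 0
  44 | 10011011100100 | 1 | 0
  45 | 00110111001000 | 0 | 0
  46 | 01101110010000 | 0 | 0
  47 | 11011100100000 | 1 | 0
  48 | 10111001000000 | 1 | 0
  49 | 01110010000000 | 0 | 0
  50 | 11100100000000 | 1 | 1
  51 | 11001000000001 | 1 | 0
  52 | 10010000000010 | 1 | 0
  53 | 00100000000100 | 0 | 0
  54 | 01000000001000 | 0 | 1
  55 | 10000000010001 | 1 | 1
  56 | 00000000100011 | 0 | 0
  57 | 00000001000110 | 0 | 0
  58 | 00000010001100 | 0 | 0
  59 | 00000100011000 | 0 | 1
  60 | 00001000110001 | 0 | 0
  61 | 00010001100010 | 0 | 1
  62 | 00100011000101 | 0 | 0
  63 | 01000110001010 | 0 | 0
  64 | 10001100010100 | 1 | 0
  65 | 00011000101000 | 0 | 1
  66 | 00110001010001 | 0 | 1
  67 | 01100010100011 | 0 | 1
  68 | 11000101000111 | 1 | 1

001001100011001001110110001011111011101111101001101110010000000010001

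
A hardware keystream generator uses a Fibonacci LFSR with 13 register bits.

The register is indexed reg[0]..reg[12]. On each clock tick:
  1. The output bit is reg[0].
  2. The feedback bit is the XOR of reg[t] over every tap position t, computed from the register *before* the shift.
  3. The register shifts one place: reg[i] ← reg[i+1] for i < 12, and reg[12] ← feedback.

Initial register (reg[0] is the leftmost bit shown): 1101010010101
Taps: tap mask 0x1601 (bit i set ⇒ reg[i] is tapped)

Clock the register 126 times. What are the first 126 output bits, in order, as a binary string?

110101001010111011100101000001010110001110111010101111101011000010110000111001011011001110111110110011110100110111101110011110

step | reg (before) | out | fb
   0 | 1101010010101 | 1 | 1
   1 | 1010100101011 | 1 | 1
   2 | 0101001010111 | 0 | 0
   3 | 1010010101110 | 1 | 1
   4 | 0100101011101 | 0 | 1
   5 | 1001010111011 | 1 | 1
   6 | 0010101110111 | 0 | 0
   7 | 0101011101110 | 0 | 0
   8 | 1010111011100 | 1 | 1
   9 | 0101110111001 | 0 | 0
  10 | 1011101110010 | 1 | 1
  11 | 0111011100101 | 0 | 0
  12 | 1110111001010 | 1 | 0
  13 | 1101110010100 | 1 | 0
  14 | 1011100101000 | 1 | 0
  15 | 0111001010000 | 0 | 0
  16 | 1110010100000 | 1 | 1
  17 | 1100101000001 | 1 | 0
  18 | 1001010000010 | 1 | 1
  19 | 0010100000101 | 0 | 0
  20 | 0101000001010 | 0 | 1
  21 | 1010000010101 | 1 | 1
  22 | 0100000101011 | 0 | 0
  23 | 1000001010110 | 1 | 0
  24 | 0000010101100 | 0 | 0
  25 | 0000101011000 | 0 | 1
  26 | 0001010110001 | 0 | 1
  27 | 0010101100011 | 0 | 1
  28 | 0101011000111 | 0 | 0
  29 | 1010110001110 | 1 | 1
  30 | 0101100011101 | 0 | 1
  31 | 1011000111011 | 1 | 1
  32 | 0110001110111 | 0 | 0
  33 | 1100011101110 | 1 | 1
  34 | 1000111011101 | 1 | 0
  35 | 0001110111010 | 0 | 1
  36 | 0011101110101 | 0 | 0
  37 | 0111011101010 | 0 | 1
  38 | 1110111010101 | 1 | 1
  39 | 1101110101011 | 1 | 1
  40 | 1011101010111 | 1 | 1
  41 | 0111010101111 | 0 | 1
  42 | 1110101011111 | 1 | 0
  43 | 1101010111110 | 1 | 1
  44 | 1010101111101 | 1 | 0
  45 | 0101011111010 | 0 | 1
  46 | 1010111110101 | 1 | 1
  47 | 0101111101011 | 0 | 0
  48 | 1011111010110 | 1 | 0
  49 | 0111110101100 | 0 | 0
  50 | 1111101011000 | 1 | 0
  51 | 1111010110000 | 1 | 1
  52 | 1110101100001 | 1 | 0
  53 | 1101011000010 | 1 | 1
  54 | 1010110000101 | 1 | 1
  55 | 0101100001011 | 0 | 0
  56 | 1011000010110 | 1 | 0
  57 | 0110000101100 | 0 | 0
  58 | 1100001011000 | 1 | 0
  59 | 1000010110000 | 1 | 1
  60 | 0000101100001 | 0 | 1
  61 | 0001011000011 | 0 | 1
  62 | 0010110000111 | 0 | 0
  63 | 0101100001110 | 0 | 0
  64 | 1011000011100 | 1 | 1
  65 | 0110000111001 | 0 | 0
  66 | 1100001110010 | 1 | 1
  67 | 1000011100101 | 1 | 1
  68 | 0000111001011 | 0 | 0
  69 | 0001110010110 | 0 | 1
  70 | 0011100101101 | 0 | 1
  71 | 0111001011011 | 0 | 0
  72 | 1110010110110 | 1 | 0
  73 | 1100101101100 | 1 | 1
  74 | 1001011011001 | 1 | 1
  75 | 0010110110011 | 0 | 1
  76 | 0101101100111 | 0 | 0
  77 | 1011011001110 | 1 | 1
  78 | 0110110011101 | 0 | 1
  79 | 1101100111011 | 1 | 1
  80 | 1011001110111 | 1 | 1
  81 | 0110011101111 | 0 | 1
  82 | 1100111011111 | 1 | 0
  83 | 1001110111110 | 1 | 1
  84 | 0011101111101 | 0 | 1
  85 | 0111011111011 | 0 | 0
  86 | 1110111110110 | 1 | 0
  87 | 1101111101100 | 1 | 1
  88 | 1011111011001 | 1 | 1
  89 | 0111110110011 | 0 | 1
  90 | 1111101100111 | 1 | 1
  91 | 1111011001111 | 1 | 0
  92 | 1110110011110 | 1 | 1
  93 | 1101100111101 | 1 | 0
  94 | 1011001111010 | 1 | 0
  95 | 0110011110100 | 0 | 1
  96 | 1100111101001 | 1 | 1
  97 | 1001111010011 | 1 | 0
  98 | 0011110100110 | 0 | 1
  99 | 0111101001101 | 0 | 1
 100 | 1111010011011 | 1 | 1
 101 | 1110100110111 | 1 | 1
 102 | 1101001101111 | 1 | 0
 103 | 1010011011110 | 1 | 1
 104 | 0100110111101 | 0 | 1
 105 | 1001101111011 | 1 | 1
 106 | 0011011110111 | 0 | 0
 107 | 0110111101110 | 0 | 0
 108 | 1101111011100 | 1 | 1
 109 | 1011110111001 | 1 | 1
 110 | 0111101110011 | 0 | 1
 111 | 1111011100111 | 1 | 1
 112 | 1110111001111 | 1 | 0
 113 | 1101110011110 | 1 | 1
 114 | 1011100111101 | 1 | 0
 115 | 0111001111010 | 0 | 1
 116 | 1110011110101 | 1 | 1
 117 | 1100111101011 | 1 | 1
 118 | 1001111010111 | 1 | 1
 119 | 0011110101111 | 0 | 1
 120 | 0111101011111 | 0 | 1
 121 | 1111010111111 | 1 | 0
 122 | 1110101111110 | 1 | 1
 123 | 1101011111101 | 1 | 0
 124 | 1010111111010 | 1 | 0
 125 | 0101111110100 | 0 | 1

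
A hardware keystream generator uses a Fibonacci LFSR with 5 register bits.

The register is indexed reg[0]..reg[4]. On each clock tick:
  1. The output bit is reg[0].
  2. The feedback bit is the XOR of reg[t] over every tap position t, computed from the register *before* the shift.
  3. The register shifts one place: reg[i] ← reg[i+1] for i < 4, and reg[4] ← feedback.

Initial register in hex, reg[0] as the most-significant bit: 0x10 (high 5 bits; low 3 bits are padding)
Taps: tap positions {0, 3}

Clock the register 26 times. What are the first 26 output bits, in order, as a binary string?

00010101110110001111100110

tick  register→output (feedback)
  0  00010→0 (1)
  1  00101→0 (0)
  2  01010→0 (1)
  3  10101→1 (1)
  4  01011→0 (1)
  5  10111→1 (0)
  6  01110→0 (1)
  7  11101→1 (1)
  8  11011→1 (0)
  9  10110→1 (0)
 10  01100→0 (0)
 11  11000→1 (1)
 12  10001→1 (1)
 13  00011→0 (1)
 14  00111→0 (1)
 15  01111→0 (1)
 16  11111→1 (0)
 17  11110→1 (0)
 18  11100→1 (1)
 19  11001→1 (1)
 20  10011→1 (0)
 21  00110→0 (1)
 22  01101→0 (0)
 23  11010→1 (0)
 24  10100→1 (1)
 25  01001→0 (0)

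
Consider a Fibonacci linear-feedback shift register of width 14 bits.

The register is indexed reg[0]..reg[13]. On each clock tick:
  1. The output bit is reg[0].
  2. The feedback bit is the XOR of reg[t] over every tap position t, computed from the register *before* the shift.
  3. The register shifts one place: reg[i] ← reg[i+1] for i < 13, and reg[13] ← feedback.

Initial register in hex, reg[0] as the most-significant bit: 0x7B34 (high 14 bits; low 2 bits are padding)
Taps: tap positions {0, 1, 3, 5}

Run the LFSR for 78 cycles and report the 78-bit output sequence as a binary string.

tick  register→output (feedback)
  0  01111011001101→0 (0)
  1  11110110011010→1 (0)
  2  11101100110100→1 (1)
  3  11011001101001→1 (1)
  4  10110011010011→1 (0)
  5  01100110100110→0 (0)
  6  11001101001100→1 (1)
  7  10011010011001→1 (0)
  8  00110100110010→0 (0)
  9  01101001100100→0 (1)
 10  11010011001001→1 (1)
 11  10100110010011→1 (0)
 12  01001100100110→0 (0)
 13  10011001001100→1 (0)
 14  00110010011000→0 (1)
 15  01100100110001→0 (0)
 16  11001001100010→1 (0)
 17  10010011000100→1 (0)
 18  00100110001000→0 (1)
 19  01001100010001→0 (0)
 20  10011000100010→1 (0)
 21  00110001000100→0 (1)
 22  01100010001001→0 (1)
 23  11000100010011→1 (1)
 24  10001000100111→1 (1)
 25  00010001001111→0 (1)
 26  00100010011111→0 (0)
 27  01000100111110→0 (0)
 28  10001001111100→1 (1)
 29  00010011111001→0 (1)
 30  00100111110011→0 (1)
 31  01001111100111→0 (0)
 32  10011111001110→1 (1)
 33  00111110011101→0 (0)
 34  01111100111010→0 (1)
 35  11111001110101→1 (1)
 36  11110011101011→1 (1)
 37  11100111010111→1 (1)
 38  11001110101111→1 (1)
 39  10011101011111→1 (1)
 40  00111010111111→0 (1)
 41  01110101111111→0 (1)
 42  11101011111111→1 (0)
 43  11010111111110→1 (0)
 44  10101111111100→1 (0)
 45  01011111111000→0 (1)
 46  10111111110001→1 (1)
 47  01111111100011→0 (1)
 48  11111111000111→1 (0)
 49  11111110001110→1 (0)
 50  11111100011100→1 (0)
 51  11111000111000→1 (1)
 52  11110001110001→1 (1)
 53  11100011100011→1 (0)
 54  11000111000110→1 (1)
 55  10001110001101→1 (0)
 56  00011100011010→0 (0)
 57  00111000110100→0 (1)
 58  01110001101001→0 (0)
 59  11100011010010→1 (0)
 60  11000110100100→1 (1)
 61  10001101001001→1 (0)
 62  00011010010010→0 (1)
 63  00110100100101→0 (0)
 64  01101001001010→0 (1)
 65  11010010010101→1 (1)
 66  10100100101011→1 (0)
 67  01001001010110→0 (1)
 68  10010010101101→1 (0)
 69  00100101011010→0 (1)
 70  01001010110101→0 (1)
 71  10010101101011→1 (1)
 72  00101011010111→0 (0)
 73  01010110101110→0 (1)
 74  10101101011101→1 (0)
 75  01011010111010→0 (0)
 76  10110101110100→1 (1)
 77  01101011101001→0 (1)

011110110011010011001001100010001001111100111010111111110001110001101001001010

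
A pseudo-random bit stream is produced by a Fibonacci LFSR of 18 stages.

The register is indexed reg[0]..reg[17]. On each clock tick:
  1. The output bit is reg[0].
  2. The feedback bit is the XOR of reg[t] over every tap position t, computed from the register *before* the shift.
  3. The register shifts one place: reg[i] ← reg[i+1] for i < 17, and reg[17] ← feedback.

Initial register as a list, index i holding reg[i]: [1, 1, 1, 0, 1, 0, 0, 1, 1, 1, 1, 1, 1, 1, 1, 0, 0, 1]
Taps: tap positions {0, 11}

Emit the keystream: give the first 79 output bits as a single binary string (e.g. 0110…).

1110100111111110010001101111001001110101010101100011000100110111111000111000101

step | reg (before) | out | fb
   0 | 111010011111111001 | 1 | 0
   1 | 110100111111110010 | 1 | 0
   2 | 101001111111100100 | 1 | 0
   3 | 010011111111001000 | 0 | 1
   4 | 100111111110010001 | 1 | 1
   5 | 001111111100100011 | 0 | 0
   6 | 011111111001000110 | 0 | 1
   7 | 111111110010001101 | 1 | 1
   8 | 111111100100011011 | 1 | 1
   9 | 111111001000110111 | 1 | 1
  10 | 111110010001101111 | 1 | 0
  11 | 111100100011011110 | 1 | 0
  12 | 111001000110111100 | 1 | 1
  13 | 110010001101111001 | 1 | 0
  14 | 100100011011110010 | 1 | 0
  15 | 001000110111100100 | 0 | 1
  16 | 010001101111001001 | 0 | 1
  17 | 100011011110010011 | 1 | 1
  18 | 000110111100100111 | 0 | 0
  19 | 001101111001001110 | 0 | 1
  20 | 011011110010011101 | 0 | 0
  21 | 110111100100111010 | 1 | 1
  22 | 101111001001110101 | 1 | 0
  23 | 011110010011101010 | 0 | 1
  24 | 111100100111010101 | 1 | 0
  25 | 111001001110101010 | 1 | 1
  26 | 110010011101010101 | 1 | 0
  27 | 100100111010101010 | 1 | 1
  28 | 001001110101010101 | 0 | 1
  29 | 010011101010101011 | 0 | 0
  30 | 100111010101010110 | 1 | 0
  31 | 001110101010101100 | 0 | 0
  32 | 011101010101011000 | 0 | 1
  33 | 111010101010110001 | 1 | 1
  34 | 110101010101100011 | 1 | 0
  35 | 101010101011000110 | 1 | 0
  36 | 010101010110001100 | 0 | 0
  37 | 101010101100011000 | 1 | 1
  38 | 010101011000110001 | 0 | 0
  39 | 101010110001100010 | 1 | 0
  40 | 010101100011000100 | 0 | 1
  41 | 101011000110001001 | 1 | 1
  42 | 010110001100010011 | 0 | 0
  43 | 101100011000100110 | 1 | 1
  44 | 011000110001001101 | 0 | 1
  45 | 110001100010011011 | 1 | 1
  46 | 100011000100110111 | 1 | 1
  47 | 000110001001101111 | 0 | 1
  48 | 001100010011011111 | 0 | 1
  49 | 011000100110111111 | 0 | 0
  50 | 110001001101111110 | 1 | 0
  51 | 100010011011111100 | 1 | 0
  52 | 000100110111111000 | 0 | 1
  53 | 001001101111110001 | 0 | 1
  54 | 010011011111100011 | 0 | 1
  55 | 100110111111000111 | 1 | 0
  56 | 001101111110001110 | 0 | 0
  57 | 011011111100011100 | 0 | 0
  58 | 110111111000111000 | 1 | 1
  59 | 101111110001110001 | 1 | 0
  60 | 011111100011100010 | 0 | 1
  61 | 111111000111000101 | 1 | 0
  62 | 111110001110001010 | 1 | 1
  63 | 111100011100010101 | 1 | 1
  64 | 111000111000101011 | 1 | 1
  65 | 110001110001010111 | 1 | 0
  66 | 100011100010101110 | 1 | 1
  67 | 000111000101011101 | 0 | 1
  68 | 001110001010111011 | 0 | 0
  69 | 011100010101110110 | 0 | 1
  70 | 111000101011101101 | 1 | 0
  71 | 110001010111011010 | 1 | 0
  72 | 100010101110110100 | 1 | 1
  73 | 000101011101101001 | 0 | 1
  74 | 001010111011010011 | 0 | 1
  75 | 010101110110100111 | 0 | 0
  76 | 101011101101001110 | 1 | 0
  77 | 010111011010011100 | 0 | 0
  78 | 101110110100111000 | 1 | 1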